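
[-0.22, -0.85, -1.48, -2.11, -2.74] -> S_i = -0.22 + -0.63*i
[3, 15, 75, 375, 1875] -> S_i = 3*5^i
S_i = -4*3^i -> [-4, -12, -36, -108, -324]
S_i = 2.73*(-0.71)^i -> [2.73, -1.94, 1.38, -0.98, 0.69]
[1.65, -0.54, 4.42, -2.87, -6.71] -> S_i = Random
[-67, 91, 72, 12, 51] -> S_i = Random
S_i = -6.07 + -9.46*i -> [-6.07, -15.53, -24.99, -34.45, -43.91]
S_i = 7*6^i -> [7, 42, 252, 1512, 9072]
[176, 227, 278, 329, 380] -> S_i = 176 + 51*i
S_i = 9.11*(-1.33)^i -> [9.11, -12.12, 16.11, -21.43, 28.51]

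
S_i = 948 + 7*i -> [948, 955, 962, 969, 976]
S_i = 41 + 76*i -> [41, 117, 193, 269, 345]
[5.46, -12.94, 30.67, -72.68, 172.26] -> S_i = 5.46*(-2.37)^i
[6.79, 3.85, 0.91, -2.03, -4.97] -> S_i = 6.79 + -2.94*i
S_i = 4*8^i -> [4, 32, 256, 2048, 16384]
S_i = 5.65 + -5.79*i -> [5.65, -0.14, -5.93, -11.72, -17.51]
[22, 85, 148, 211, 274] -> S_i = 22 + 63*i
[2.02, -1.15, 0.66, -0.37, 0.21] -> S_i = 2.02*(-0.57)^i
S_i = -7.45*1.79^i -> [-7.45, -13.34, -23.87, -42.73, -76.48]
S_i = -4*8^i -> [-4, -32, -256, -2048, -16384]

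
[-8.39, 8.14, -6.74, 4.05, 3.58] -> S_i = Random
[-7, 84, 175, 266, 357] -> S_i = -7 + 91*i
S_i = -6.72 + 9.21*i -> [-6.72, 2.49, 11.7, 20.91, 30.12]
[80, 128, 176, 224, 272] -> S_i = 80 + 48*i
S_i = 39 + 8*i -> [39, 47, 55, 63, 71]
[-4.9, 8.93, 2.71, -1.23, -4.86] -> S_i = Random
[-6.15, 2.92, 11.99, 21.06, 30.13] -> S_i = -6.15 + 9.07*i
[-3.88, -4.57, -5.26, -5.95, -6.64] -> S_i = -3.88 + -0.69*i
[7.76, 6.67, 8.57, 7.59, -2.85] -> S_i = Random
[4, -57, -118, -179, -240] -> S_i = 4 + -61*i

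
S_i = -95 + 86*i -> [-95, -9, 77, 163, 249]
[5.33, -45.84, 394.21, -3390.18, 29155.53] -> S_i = 5.33*(-8.60)^i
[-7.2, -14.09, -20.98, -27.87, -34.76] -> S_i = -7.20 + -6.89*i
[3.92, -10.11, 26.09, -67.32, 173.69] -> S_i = 3.92*(-2.58)^i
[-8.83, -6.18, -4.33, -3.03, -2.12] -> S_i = -8.83*0.70^i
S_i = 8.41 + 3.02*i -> [8.41, 11.43, 14.45, 17.47, 20.49]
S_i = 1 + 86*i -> [1, 87, 173, 259, 345]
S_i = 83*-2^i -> [83, -166, 332, -664, 1328]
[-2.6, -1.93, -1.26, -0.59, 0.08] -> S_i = -2.60 + 0.67*i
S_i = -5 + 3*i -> [-5, -2, 1, 4, 7]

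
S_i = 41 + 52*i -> [41, 93, 145, 197, 249]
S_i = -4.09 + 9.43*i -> [-4.09, 5.34, 14.77, 24.2, 33.63]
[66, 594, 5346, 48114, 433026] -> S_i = 66*9^i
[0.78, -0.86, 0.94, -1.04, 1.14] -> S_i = 0.78*(-1.10)^i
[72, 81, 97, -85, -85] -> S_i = Random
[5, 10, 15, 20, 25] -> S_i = 5 + 5*i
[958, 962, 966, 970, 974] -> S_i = 958 + 4*i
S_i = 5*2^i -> [5, 10, 20, 40, 80]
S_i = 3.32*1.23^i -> [3.32, 4.08, 5.02, 6.18, 7.6]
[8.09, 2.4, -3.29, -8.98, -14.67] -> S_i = 8.09 + -5.69*i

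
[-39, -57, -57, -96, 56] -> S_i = Random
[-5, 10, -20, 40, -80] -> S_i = -5*-2^i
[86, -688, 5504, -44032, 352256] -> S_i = 86*-8^i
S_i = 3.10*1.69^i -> [3.1, 5.24, 8.85, 14.96, 25.29]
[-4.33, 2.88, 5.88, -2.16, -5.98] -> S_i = Random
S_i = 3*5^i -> [3, 15, 75, 375, 1875]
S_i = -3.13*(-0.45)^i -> [-3.13, 1.41, -0.63, 0.29, -0.13]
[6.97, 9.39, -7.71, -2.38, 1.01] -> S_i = Random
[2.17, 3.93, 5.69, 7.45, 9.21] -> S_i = 2.17 + 1.76*i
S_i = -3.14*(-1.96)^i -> [-3.14, 6.15, -12.06, 23.64, -46.34]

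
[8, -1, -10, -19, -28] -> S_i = 8 + -9*i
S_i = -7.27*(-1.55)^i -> [-7.27, 11.27, -17.47, 27.07, -41.96]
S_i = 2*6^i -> [2, 12, 72, 432, 2592]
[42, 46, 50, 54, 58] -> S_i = 42 + 4*i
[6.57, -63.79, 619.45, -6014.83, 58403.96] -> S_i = 6.57*(-9.71)^i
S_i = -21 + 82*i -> [-21, 61, 143, 225, 307]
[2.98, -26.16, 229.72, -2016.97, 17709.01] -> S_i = 2.98*(-8.78)^i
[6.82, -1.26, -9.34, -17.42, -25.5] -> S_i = 6.82 + -8.08*i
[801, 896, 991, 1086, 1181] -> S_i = 801 + 95*i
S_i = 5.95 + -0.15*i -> [5.95, 5.8, 5.65, 5.5, 5.35]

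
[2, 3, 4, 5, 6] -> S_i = 2 + 1*i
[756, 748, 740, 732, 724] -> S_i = 756 + -8*i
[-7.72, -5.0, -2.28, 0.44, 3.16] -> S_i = -7.72 + 2.72*i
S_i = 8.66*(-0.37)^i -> [8.66, -3.2, 1.19, -0.44, 0.16]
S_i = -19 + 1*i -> [-19, -18, -17, -16, -15]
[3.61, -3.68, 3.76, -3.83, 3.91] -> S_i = 3.61*(-1.02)^i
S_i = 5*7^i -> [5, 35, 245, 1715, 12005]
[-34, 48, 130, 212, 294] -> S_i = -34 + 82*i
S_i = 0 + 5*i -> [0, 5, 10, 15, 20]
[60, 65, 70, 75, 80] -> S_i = 60 + 5*i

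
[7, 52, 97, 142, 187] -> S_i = 7 + 45*i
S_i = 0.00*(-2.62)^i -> [0.0, -0.0, 0.0, -0.0, 0.0]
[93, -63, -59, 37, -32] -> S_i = Random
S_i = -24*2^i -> [-24, -48, -96, -192, -384]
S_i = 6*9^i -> [6, 54, 486, 4374, 39366]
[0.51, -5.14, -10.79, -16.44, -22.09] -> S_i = 0.51 + -5.65*i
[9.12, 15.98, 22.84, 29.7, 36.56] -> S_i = 9.12 + 6.86*i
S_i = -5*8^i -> [-5, -40, -320, -2560, -20480]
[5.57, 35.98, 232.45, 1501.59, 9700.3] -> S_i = 5.57*6.46^i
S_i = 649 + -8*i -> [649, 641, 633, 625, 617]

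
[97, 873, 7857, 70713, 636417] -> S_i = 97*9^i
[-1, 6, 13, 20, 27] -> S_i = -1 + 7*i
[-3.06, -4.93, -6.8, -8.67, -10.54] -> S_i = -3.06 + -1.87*i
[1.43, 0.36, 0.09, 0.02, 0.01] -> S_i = 1.43*0.25^i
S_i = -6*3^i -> [-6, -18, -54, -162, -486]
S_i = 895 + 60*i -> [895, 955, 1015, 1075, 1135]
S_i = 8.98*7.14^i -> [8.98, 64.12, 457.8, 3268.67, 23338.3]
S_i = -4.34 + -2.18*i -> [-4.34, -6.52, -8.7, -10.88, -13.06]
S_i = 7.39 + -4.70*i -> [7.39, 2.69, -2.01, -6.71, -11.41]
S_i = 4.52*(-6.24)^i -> [4.52, -28.2, 176.0, -1098.23, 6852.94]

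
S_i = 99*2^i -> [99, 198, 396, 792, 1584]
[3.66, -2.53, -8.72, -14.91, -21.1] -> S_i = 3.66 + -6.19*i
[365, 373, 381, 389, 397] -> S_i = 365 + 8*i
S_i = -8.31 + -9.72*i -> [-8.31, -18.03, -27.75, -37.47, -47.19]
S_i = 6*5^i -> [6, 30, 150, 750, 3750]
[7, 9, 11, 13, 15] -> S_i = 7 + 2*i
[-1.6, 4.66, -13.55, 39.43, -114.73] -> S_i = -1.60*(-2.91)^i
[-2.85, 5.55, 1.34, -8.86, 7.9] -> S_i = Random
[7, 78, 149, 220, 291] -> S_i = 7 + 71*i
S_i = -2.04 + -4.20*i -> [-2.04, -6.24, -10.44, -14.64, -18.84]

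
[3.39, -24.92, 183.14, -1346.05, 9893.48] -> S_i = 3.39*(-7.35)^i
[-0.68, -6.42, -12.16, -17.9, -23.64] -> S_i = -0.68 + -5.74*i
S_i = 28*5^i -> [28, 140, 700, 3500, 17500]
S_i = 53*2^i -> [53, 106, 212, 424, 848]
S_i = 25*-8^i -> [25, -200, 1600, -12800, 102400]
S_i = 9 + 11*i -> [9, 20, 31, 42, 53]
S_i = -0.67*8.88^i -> [-0.67, -5.95, -52.83, -469.15, -4166.07]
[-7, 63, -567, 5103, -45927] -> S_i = -7*-9^i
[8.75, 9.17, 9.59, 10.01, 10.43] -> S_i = 8.75 + 0.42*i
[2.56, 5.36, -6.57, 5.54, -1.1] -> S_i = Random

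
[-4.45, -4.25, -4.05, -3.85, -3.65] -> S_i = -4.45 + 0.20*i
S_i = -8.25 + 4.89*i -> [-8.25, -3.36, 1.53, 6.42, 11.31]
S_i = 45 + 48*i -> [45, 93, 141, 189, 237]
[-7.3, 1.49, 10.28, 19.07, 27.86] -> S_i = -7.30 + 8.79*i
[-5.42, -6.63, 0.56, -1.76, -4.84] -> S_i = Random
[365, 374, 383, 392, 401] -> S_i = 365 + 9*i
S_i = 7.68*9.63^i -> [7.68, 73.96, 712.22, 6858.67, 66049.02]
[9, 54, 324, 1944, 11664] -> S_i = 9*6^i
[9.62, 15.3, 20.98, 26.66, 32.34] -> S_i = 9.62 + 5.68*i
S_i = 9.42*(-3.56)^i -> [9.42, -33.54, 119.39, -425.01, 1513.04]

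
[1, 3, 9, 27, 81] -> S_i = 1*3^i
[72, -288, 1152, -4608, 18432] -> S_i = 72*-4^i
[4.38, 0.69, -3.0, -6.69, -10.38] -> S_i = 4.38 + -3.69*i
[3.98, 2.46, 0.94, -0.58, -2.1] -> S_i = 3.98 + -1.52*i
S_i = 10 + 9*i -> [10, 19, 28, 37, 46]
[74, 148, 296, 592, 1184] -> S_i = 74*2^i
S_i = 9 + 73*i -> [9, 82, 155, 228, 301]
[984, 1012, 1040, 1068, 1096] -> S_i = 984 + 28*i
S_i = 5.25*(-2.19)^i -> [5.25, -11.5, 25.18, -55.14, 120.76]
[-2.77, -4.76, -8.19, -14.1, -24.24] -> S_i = -2.77*1.72^i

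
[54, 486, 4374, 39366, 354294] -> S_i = 54*9^i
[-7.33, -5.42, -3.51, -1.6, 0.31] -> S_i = -7.33 + 1.91*i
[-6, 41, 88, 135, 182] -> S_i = -6 + 47*i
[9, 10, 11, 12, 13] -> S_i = 9 + 1*i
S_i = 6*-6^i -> [6, -36, 216, -1296, 7776]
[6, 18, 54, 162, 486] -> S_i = 6*3^i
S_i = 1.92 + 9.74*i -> [1.92, 11.66, 21.4, 31.14, 40.88]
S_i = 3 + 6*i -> [3, 9, 15, 21, 27]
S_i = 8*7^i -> [8, 56, 392, 2744, 19208]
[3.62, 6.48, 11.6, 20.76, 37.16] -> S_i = 3.62*1.79^i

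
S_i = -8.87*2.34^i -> [-8.87, -20.76, -48.57, -113.65, -265.94]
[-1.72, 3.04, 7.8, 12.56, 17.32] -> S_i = -1.72 + 4.76*i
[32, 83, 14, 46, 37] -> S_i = Random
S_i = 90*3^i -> [90, 270, 810, 2430, 7290]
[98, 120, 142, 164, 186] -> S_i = 98 + 22*i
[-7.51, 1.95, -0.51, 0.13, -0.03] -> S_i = -7.51*(-0.26)^i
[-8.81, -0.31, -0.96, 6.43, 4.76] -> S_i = Random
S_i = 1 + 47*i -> [1, 48, 95, 142, 189]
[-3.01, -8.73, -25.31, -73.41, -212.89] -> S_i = -3.01*2.90^i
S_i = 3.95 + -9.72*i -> [3.95, -5.77, -15.49, -25.21, -34.93]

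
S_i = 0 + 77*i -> [0, 77, 154, 231, 308]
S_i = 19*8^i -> [19, 152, 1216, 9728, 77824]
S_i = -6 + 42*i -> [-6, 36, 78, 120, 162]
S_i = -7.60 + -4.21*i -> [-7.6, -11.81, -16.02, -20.23, -24.44]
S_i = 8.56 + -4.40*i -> [8.56, 4.16, -0.24, -4.64, -9.04]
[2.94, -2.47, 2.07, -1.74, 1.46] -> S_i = 2.94*(-0.84)^i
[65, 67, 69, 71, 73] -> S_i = 65 + 2*i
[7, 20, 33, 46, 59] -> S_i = 7 + 13*i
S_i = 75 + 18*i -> [75, 93, 111, 129, 147]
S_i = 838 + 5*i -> [838, 843, 848, 853, 858]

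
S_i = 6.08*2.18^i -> [6.08, 13.25, 28.89, 62.99, 137.32]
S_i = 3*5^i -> [3, 15, 75, 375, 1875]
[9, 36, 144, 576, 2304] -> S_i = 9*4^i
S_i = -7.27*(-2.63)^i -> [-7.27, 19.12, -50.29, 132.25, -347.82]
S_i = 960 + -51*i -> [960, 909, 858, 807, 756]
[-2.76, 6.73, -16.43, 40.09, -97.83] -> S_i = -2.76*(-2.44)^i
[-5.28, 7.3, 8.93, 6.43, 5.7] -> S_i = Random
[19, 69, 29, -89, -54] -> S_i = Random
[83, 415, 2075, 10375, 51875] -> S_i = 83*5^i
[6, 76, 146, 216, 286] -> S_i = 6 + 70*i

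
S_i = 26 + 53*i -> [26, 79, 132, 185, 238]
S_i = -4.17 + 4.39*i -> [-4.17, 0.22, 4.61, 9.0, 13.39]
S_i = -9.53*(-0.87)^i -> [-9.53, 8.29, -7.21, 6.28, -5.46]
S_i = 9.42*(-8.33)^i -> [9.42, -78.47, 653.64, -5444.85, 45355.6]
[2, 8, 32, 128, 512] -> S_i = 2*4^i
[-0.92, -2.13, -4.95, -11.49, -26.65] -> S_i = -0.92*2.32^i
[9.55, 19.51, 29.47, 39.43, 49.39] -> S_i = 9.55 + 9.96*i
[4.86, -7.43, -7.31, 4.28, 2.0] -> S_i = Random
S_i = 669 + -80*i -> [669, 589, 509, 429, 349]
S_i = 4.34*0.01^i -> [4.34, 0.04, 0.0, 0.0, 0.0]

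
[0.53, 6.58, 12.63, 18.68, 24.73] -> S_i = 0.53 + 6.05*i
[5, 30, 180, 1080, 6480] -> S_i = 5*6^i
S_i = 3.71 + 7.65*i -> [3.71, 11.36, 19.01, 26.66, 34.31]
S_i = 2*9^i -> [2, 18, 162, 1458, 13122]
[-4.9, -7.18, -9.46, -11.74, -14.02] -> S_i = -4.90 + -2.28*i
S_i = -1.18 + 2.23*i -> [-1.18, 1.05, 3.28, 5.51, 7.74]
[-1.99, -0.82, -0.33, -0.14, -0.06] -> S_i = -1.99*0.41^i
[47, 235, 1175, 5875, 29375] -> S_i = 47*5^i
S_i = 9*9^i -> [9, 81, 729, 6561, 59049]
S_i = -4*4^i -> [-4, -16, -64, -256, -1024]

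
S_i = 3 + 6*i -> [3, 9, 15, 21, 27]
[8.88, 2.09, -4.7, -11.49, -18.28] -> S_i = 8.88 + -6.79*i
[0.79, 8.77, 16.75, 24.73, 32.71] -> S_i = 0.79 + 7.98*i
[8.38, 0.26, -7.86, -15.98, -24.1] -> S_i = 8.38 + -8.12*i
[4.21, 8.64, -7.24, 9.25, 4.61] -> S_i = Random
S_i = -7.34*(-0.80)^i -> [-7.34, 5.87, -4.7, 3.76, -3.01]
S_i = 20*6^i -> [20, 120, 720, 4320, 25920]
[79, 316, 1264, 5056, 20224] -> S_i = 79*4^i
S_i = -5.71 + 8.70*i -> [-5.71, 2.99, 11.69, 20.39, 29.09]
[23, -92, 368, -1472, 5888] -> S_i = 23*-4^i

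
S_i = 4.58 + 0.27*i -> [4.58, 4.85, 5.12, 5.39, 5.66]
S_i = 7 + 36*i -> [7, 43, 79, 115, 151]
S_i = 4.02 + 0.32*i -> [4.02, 4.34, 4.66, 4.98, 5.3]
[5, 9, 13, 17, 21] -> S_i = 5 + 4*i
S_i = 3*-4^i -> [3, -12, 48, -192, 768]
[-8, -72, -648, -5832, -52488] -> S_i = -8*9^i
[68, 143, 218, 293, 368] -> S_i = 68 + 75*i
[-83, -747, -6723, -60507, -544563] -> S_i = -83*9^i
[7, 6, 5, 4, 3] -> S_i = 7 + -1*i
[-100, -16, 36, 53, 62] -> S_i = Random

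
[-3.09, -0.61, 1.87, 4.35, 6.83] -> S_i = -3.09 + 2.48*i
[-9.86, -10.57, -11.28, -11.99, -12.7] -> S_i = -9.86 + -0.71*i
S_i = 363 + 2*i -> [363, 365, 367, 369, 371]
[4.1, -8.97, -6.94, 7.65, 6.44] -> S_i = Random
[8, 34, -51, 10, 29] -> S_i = Random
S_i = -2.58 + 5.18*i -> [-2.58, 2.6, 7.78, 12.96, 18.14]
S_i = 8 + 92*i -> [8, 100, 192, 284, 376]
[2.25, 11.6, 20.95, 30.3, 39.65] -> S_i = 2.25 + 9.35*i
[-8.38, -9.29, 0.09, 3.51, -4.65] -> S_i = Random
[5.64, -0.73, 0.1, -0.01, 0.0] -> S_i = 5.64*(-0.13)^i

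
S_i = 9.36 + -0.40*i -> [9.36, 8.96, 8.56, 8.16, 7.76]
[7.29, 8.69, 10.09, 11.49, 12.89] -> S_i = 7.29 + 1.40*i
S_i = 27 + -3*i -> [27, 24, 21, 18, 15]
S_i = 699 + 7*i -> [699, 706, 713, 720, 727]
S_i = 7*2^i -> [7, 14, 28, 56, 112]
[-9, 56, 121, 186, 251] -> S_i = -9 + 65*i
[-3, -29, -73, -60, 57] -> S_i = Random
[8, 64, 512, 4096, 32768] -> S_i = 8*8^i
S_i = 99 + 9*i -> [99, 108, 117, 126, 135]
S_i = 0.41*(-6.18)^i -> [0.41, -2.53, 15.66, -96.77, 598.05]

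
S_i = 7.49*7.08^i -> [7.49, 53.03, 375.45, 2658.16, 18819.79]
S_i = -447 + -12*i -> [-447, -459, -471, -483, -495]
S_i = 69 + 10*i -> [69, 79, 89, 99, 109]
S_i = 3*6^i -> [3, 18, 108, 648, 3888]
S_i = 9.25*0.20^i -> [9.25, 1.85, 0.37, 0.07, 0.01]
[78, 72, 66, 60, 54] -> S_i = 78 + -6*i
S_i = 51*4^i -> [51, 204, 816, 3264, 13056]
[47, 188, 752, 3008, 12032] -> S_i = 47*4^i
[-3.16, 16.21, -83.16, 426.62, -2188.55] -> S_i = -3.16*(-5.13)^i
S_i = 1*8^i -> [1, 8, 64, 512, 4096]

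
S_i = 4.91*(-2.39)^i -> [4.91, -11.73, 28.05, -67.03, 160.2]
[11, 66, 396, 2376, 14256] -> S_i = 11*6^i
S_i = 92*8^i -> [92, 736, 5888, 47104, 376832]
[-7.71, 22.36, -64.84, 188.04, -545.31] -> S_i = -7.71*(-2.90)^i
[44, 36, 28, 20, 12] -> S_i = 44 + -8*i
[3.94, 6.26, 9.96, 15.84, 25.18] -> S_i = 3.94*1.59^i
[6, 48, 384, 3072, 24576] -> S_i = 6*8^i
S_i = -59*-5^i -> [-59, 295, -1475, 7375, -36875]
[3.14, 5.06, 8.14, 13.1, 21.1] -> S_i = 3.14*1.61^i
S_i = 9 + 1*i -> [9, 10, 11, 12, 13]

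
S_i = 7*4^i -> [7, 28, 112, 448, 1792]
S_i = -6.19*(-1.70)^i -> [-6.19, 10.52, -17.89, 30.41, -51.7]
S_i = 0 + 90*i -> [0, 90, 180, 270, 360]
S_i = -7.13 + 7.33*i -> [-7.13, 0.2, 7.53, 14.86, 22.19]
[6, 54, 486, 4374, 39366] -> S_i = 6*9^i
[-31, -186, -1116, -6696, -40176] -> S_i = -31*6^i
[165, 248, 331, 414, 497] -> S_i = 165 + 83*i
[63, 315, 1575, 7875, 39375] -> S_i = 63*5^i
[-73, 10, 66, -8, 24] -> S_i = Random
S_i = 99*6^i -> [99, 594, 3564, 21384, 128304]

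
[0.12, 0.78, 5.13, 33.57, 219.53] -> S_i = 0.12*6.54^i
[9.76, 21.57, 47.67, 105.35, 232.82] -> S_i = 9.76*2.21^i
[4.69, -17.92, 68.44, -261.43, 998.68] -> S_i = 4.69*(-3.82)^i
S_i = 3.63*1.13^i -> [3.63, 4.1, 4.64, 5.24, 5.92]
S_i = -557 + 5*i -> [-557, -552, -547, -542, -537]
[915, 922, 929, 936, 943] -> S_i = 915 + 7*i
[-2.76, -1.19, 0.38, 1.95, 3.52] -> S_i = -2.76 + 1.57*i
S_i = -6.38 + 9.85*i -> [-6.38, 3.47, 13.32, 23.17, 33.02]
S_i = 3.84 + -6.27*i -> [3.84, -2.43, -8.7, -14.97, -21.24]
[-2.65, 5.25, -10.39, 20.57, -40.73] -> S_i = -2.65*(-1.98)^i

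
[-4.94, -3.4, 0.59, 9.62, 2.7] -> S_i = Random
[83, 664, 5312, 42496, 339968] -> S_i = 83*8^i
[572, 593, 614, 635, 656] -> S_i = 572 + 21*i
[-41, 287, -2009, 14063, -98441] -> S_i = -41*-7^i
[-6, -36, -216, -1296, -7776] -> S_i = -6*6^i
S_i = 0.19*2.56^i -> [0.19, 0.49, 1.25, 3.19, 8.16]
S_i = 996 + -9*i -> [996, 987, 978, 969, 960]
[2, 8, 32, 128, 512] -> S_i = 2*4^i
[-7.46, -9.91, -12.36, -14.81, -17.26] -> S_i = -7.46 + -2.45*i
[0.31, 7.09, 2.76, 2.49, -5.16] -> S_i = Random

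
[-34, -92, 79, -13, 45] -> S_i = Random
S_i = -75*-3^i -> [-75, 225, -675, 2025, -6075]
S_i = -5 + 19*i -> [-5, 14, 33, 52, 71]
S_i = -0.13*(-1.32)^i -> [-0.13, 0.17, -0.23, 0.3, -0.39]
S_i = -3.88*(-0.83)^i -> [-3.88, 3.22, -2.67, 2.22, -1.84]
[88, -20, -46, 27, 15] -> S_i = Random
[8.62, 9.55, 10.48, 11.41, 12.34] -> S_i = 8.62 + 0.93*i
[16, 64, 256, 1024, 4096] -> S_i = 16*4^i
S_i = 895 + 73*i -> [895, 968, 1041, 1114, 1187]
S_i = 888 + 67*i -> [888, 955, 1022, 1089, 1156]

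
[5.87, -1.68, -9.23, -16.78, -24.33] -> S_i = 5.87 + -7.55*i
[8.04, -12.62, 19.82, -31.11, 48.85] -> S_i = 8.04*(-1.57)^i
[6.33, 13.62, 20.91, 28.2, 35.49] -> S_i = 6.33 + 7.29*i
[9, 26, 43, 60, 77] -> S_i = 9 + 17*i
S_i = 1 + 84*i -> [1, 85, 169, 253, 337]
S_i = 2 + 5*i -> [2, 7, 12, 17, 22]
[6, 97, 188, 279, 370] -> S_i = 6 + 91*i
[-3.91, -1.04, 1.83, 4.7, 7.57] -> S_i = -3.91 + 2.87*i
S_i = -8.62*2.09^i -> [-8.62, -18.02, -37.65, -78.69, -164.47]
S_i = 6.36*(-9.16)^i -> [6.36, -58.26, 533.64, -4888.14, 44775.35]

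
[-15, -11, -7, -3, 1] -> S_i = -15 + 4*i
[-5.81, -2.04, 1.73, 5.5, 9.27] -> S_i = -5.81 + 3.77*i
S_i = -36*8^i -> [-36, -288, -2304, -18432, -147456]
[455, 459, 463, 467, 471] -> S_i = 455 + 4*i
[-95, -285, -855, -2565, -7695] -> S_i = -95*3^i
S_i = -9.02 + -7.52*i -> [-9.02, -16.54, -24.06, -31.58, -39.1]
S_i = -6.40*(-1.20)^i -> [-6.4, 7.68, -9.22, 11.06, -13.27]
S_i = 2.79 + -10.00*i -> [2.79, -7.21, -17.21, -27.21, -37.21]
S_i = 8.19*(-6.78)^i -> [8.19, -55.53, 376.48, -2552.54, 17306.24]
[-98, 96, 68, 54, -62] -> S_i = Random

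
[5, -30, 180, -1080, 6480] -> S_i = 5*-6^i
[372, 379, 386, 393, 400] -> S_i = 372 + 7*i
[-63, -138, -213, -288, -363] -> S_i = -63 + -75*i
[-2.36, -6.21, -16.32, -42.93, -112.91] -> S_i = -2.36*2.63^i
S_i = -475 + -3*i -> [-475, -478, -481, -484, -487]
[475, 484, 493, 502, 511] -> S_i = 475 + 9*i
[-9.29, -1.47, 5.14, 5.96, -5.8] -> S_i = Random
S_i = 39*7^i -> [39, 273, 1911, 13377, 93639]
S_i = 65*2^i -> [65, 130, 260, 520, 1040]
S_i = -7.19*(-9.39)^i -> [-7.19, 67.51, -633.96, 5952.86, -55897.36]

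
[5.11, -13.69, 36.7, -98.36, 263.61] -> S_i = 5.11*(-2.68)^i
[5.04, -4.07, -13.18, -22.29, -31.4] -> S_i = 5.04 + -9.11*i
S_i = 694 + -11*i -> [694, 683, 672, 661, 650]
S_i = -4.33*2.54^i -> [-4.33, -11.0, -27.94, -70.96, -180.23]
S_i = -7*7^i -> [-7, -49, -343, -2401, -16807]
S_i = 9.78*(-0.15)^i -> [9.78, -1.47, 0.22, -0.03, 0.0]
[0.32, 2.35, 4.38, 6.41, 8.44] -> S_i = 0.32 + 2.03*i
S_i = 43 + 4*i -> [43, 47, 51, 55, 59]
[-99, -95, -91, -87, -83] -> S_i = -99 + 4*i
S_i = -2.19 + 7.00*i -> [-2.19, 4.81, 11.81, 18.81, 25.81]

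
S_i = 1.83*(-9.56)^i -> [1.83, -17.49, 167.25, -1598.91, 15285.61]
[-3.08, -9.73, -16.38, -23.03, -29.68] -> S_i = -3.08 + -6.65*i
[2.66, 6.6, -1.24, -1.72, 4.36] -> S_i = Random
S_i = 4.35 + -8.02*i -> [4.35, -3.67, -11.69, -19.71, -27.73]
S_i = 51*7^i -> [51, 357, 2499, 17493, 122451]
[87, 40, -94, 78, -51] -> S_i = Random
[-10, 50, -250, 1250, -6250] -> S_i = -10*-5^i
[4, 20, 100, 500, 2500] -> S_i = 4*5^i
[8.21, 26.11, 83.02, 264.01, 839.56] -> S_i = 8.21*3.18^i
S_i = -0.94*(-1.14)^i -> [-0.94, 1.07, -1.22, 1.39, -1.59]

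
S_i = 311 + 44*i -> [311, 355, 399, 443, 487]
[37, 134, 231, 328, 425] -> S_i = 37 + 97*i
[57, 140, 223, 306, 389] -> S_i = 57 + 83*i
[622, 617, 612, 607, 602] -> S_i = 622 + -5*i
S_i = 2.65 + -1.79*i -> [2.65, 0.86, -0.93, -2.72, -4.51]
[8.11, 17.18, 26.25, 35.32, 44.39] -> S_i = 8.11 + 9.07*i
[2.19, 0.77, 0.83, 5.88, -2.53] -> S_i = Random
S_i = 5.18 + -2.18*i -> [5.18, 3.0, 0.82, -1.36, -3.54]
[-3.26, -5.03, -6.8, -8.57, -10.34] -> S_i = -3.26 + -1.77*i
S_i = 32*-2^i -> [32, -64, 128, -256, 512]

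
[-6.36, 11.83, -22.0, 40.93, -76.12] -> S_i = -6.36*(-1.86)^i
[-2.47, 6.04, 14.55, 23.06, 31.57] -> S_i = -2.47 + 8.51*i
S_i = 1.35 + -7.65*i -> [1.35, -6.3, -13.95, -21.6, -29.25]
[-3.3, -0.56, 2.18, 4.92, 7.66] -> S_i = -3.30 + 2.74*i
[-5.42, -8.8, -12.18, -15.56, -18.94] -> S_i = -5.42 + -3.38*i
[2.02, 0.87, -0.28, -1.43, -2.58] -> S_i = 2.02 + -1.15*i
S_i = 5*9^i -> [5, 45, 405, 3645, 32805]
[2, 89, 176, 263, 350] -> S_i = 2 + 87*i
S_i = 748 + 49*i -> [748, 797, 846, 895, 944]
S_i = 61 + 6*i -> [61, 67, 73, 79, 85]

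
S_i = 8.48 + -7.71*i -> [8.48, 0.77, -6.94, -14.65, -22.36]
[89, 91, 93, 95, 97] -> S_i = 89 + 2*i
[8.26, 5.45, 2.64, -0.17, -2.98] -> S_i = 8.26 + -2.81*i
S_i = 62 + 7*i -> [62, 69, 76, 83, 90]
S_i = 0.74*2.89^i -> [0.74, 2.14, 6.18, 17.86, 51.62]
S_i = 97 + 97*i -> [97, 194, 291, 388, 485]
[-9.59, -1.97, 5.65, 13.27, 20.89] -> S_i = -9.59 + 7.62*i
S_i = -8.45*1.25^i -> [-8.45, -10.56, -13.2, -16.5, -20.63]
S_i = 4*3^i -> [4, 12, 36, 108, 324]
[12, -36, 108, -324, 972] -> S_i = 12*-3^i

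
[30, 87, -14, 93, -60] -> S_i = Random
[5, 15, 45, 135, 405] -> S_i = 5*3^i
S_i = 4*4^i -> [4, 16, 64, 256, 1024]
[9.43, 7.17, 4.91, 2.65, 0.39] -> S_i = 9.43 + -2.26*i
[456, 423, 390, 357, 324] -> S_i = 456 + -33*i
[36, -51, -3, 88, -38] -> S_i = Random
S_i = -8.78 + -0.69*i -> [-8.78, -9.47, -10.16, -10.85, -11.54]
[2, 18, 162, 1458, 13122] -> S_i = 2*9^i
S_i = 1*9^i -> [1, 9, 81, 729, 6561]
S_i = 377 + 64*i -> [377, 441, 505, 569, 633]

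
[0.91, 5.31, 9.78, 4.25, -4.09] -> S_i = Random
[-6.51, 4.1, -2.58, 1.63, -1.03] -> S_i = -6.51*(-0.63)^i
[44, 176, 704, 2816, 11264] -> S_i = 44*4^i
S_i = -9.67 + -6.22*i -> [-9.67, -15.89, -22.11, -28.33, -34.55]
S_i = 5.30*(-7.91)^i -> [5.3, -41.92, 331.61, -2623.04, 20748.27]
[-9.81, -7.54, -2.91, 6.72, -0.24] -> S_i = Random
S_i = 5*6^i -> [5, 30, 180, 1080, 6480]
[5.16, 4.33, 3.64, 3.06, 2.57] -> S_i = 5.16*0.84^i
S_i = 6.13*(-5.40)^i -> [6.13, -33.1, 178.75, -965.25, 5212.37]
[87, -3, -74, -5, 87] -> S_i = Random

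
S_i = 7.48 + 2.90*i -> [7.48, 10.38, 13.28, 16.18, 19.08]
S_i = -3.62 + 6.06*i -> [-3.62, 2.44, 8.5, 14.56, 20.62]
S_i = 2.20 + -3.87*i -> [2.2, -1.67, -5.54, -9.41, -13.28]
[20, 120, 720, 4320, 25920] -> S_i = 20*6^i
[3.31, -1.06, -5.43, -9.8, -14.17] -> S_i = 3.31 + -4.37*i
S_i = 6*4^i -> [6, 24, 96, 384, 1536]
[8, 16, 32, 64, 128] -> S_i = 8*2^i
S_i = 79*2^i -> [79, 158, 316, 632, 1264]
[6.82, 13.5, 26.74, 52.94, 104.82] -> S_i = 6.82*1.98^i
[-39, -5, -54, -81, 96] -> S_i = Random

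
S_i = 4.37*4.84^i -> [4.37, 21.15, 102.37, 495.47, 2398.08]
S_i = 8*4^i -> [8, 32, 128, 512, 2048]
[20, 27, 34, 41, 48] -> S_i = 20 + 7*i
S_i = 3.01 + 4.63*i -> [3.01, 7.64, 12.27, 16.9, 21.53]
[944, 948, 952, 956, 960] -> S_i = 944 + 4*i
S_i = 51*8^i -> [51, 408, 3264, 26112, 208896]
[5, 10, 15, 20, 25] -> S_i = 5 + 5*i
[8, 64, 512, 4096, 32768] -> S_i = 8*8^i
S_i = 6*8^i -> [6, 48, 384, 3072, 24576]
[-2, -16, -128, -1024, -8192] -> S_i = -2*8^i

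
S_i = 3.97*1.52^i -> [3.97, 6.03, 9.17, 13.94, 21.19]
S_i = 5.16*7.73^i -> [5.16, 39.89, 308.32, 2383.35, 18423.31]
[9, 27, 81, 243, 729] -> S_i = 9*3^i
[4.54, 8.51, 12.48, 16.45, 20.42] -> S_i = 4.54 + 3.97*i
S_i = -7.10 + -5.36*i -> [-7.1, -12.46, -17.82, -23.18, -28.54]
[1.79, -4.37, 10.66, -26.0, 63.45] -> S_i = 1.79*(-2.44)^i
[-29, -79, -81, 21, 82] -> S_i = Random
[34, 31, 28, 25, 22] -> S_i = 34 + -3*i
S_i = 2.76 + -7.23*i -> [2.76, -4.47, -11.7, -18.93, -26.16]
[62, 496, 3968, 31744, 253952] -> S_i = 62*8^i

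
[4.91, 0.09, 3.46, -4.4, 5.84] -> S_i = Random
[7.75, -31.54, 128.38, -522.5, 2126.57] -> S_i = 7.75*(-4.07)^i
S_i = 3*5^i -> [3, 15, 75, 375, 1875]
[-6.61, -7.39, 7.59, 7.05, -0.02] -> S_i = Random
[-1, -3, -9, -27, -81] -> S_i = -1*3^i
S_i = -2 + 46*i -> [-2, 44, 90, 136, 182]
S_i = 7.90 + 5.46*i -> [7.9, 13.36, 18.82, 24.28, 29.74]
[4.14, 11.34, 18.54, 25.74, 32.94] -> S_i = 4.14 + 7.20*i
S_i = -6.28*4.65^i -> [-6.28, -29.2, -135.79, -631.42, -2936.1]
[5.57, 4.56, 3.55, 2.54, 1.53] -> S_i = 5.57 + -1.01*i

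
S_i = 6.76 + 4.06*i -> [6.76, 10.82, 14.88, 18.94, 23.0]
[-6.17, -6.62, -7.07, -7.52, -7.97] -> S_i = -6.17 + -0.45*i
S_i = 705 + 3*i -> [705, 708, 711, 714, 717]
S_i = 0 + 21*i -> [0, 21, 42, 63, 84]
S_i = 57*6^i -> [57, 342, 2052, 12312, 73872]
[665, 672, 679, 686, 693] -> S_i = 665 + 7*i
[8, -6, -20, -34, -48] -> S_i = 8 + -14*i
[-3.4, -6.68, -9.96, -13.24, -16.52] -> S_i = -3.40 + -3.28*i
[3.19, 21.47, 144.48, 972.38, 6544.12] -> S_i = 3.19*6.73^i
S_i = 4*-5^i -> [4, -20, 100, -500, 2500]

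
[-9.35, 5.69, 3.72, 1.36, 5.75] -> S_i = Random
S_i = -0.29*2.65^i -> [-0.29, -0.77, -2.04, -5.4, -14.3]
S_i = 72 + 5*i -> [72, 77, 82, 87, 92]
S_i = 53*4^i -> [53, 212, 848, 3392, 13568]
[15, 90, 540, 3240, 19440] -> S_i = 15*6^i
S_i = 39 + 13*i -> [39, 52, 65, 78, 91]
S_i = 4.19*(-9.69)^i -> [4.19, -40.6, 393.42, -3812.28, 36941.04]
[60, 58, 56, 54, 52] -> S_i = 60 + -2*i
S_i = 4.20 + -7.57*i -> [4.2, -3.37, -10.94, -18.51, -26.08]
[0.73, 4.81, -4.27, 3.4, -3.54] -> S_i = Random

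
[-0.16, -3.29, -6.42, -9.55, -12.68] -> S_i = -0.16 + -3.13*i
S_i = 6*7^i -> [6, 42, 294, 2058, 14406]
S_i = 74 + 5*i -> [74, 79, 84, 89, 94]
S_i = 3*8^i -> [3, 24, 192, 1536, 12288]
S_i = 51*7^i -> [51, 357, 2499, 17493, 122451]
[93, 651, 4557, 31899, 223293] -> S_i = 93*7^i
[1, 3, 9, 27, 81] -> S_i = 1*3^i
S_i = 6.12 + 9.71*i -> [6.12, 15.83, 25.54, 35.25, 44.96]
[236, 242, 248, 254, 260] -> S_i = 236 + 6*i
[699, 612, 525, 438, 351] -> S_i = 699 + -87*i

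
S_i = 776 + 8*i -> [776, 784, 792, 800, 808]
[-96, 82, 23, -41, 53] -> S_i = Random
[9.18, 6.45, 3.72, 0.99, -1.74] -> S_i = 9.18 + -2.73*i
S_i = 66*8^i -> [66, 528, 4224, 33792, 270336]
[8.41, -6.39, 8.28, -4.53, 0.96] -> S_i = Random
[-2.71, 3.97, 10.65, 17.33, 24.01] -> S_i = -2.71 + 6.68*i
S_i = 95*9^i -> [95, 855, 7695, 69255, 623295]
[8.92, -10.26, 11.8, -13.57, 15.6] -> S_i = 8.92*(-1.15)^i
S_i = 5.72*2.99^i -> [5.72, 17.1, 51.14, 152.9, 457.17]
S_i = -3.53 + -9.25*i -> [-3.53, -12.78, -22.03, -31.28, -40.53]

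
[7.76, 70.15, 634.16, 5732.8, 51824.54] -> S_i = 7.76*9.04^i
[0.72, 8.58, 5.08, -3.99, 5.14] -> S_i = Random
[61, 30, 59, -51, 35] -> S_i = Random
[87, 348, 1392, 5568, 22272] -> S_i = 87*4^i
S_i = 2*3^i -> [2, 6, 18, 54, 162]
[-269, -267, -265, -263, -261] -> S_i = -269 + 2*i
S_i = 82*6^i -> [82, 492, 2952, 17712, 106272]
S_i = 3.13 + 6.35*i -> [3.13, 9.48, 15.83, 22.18, 28.53]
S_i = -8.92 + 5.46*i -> [-8.92, -3.46, 2.0, 7.46, 12.92]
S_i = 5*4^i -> [5, 20, 80, 320, 1280]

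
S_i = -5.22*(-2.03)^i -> [-5.22, 10.6, -21.51, 43.67, -88.65]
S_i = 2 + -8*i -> [2, -6, -14, -22, -30]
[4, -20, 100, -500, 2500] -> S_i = 4*-5^i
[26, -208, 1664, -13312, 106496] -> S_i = 26*-8^i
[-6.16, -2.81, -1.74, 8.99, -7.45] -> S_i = Random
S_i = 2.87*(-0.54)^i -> [2.87, -1.55, 0.84, -0.45, 0.24]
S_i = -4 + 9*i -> [-4, 5, 14, 23, 32]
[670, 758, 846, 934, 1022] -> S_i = 670 + 88*i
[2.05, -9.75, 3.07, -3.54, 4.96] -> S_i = Random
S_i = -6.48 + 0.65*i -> [-6.48, -5.83, -5.18, -4.53, -3.88]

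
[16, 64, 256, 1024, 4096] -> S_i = 16*4^i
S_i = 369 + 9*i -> [369, 378, 387, 396, 405]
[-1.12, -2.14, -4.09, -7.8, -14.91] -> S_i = -1.12*1.91^i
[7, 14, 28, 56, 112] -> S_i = 7*2^i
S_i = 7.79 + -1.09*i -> [7.79, 6.7, 5.61, 4.52, 3.43]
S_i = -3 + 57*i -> [-3, 54, 111, 168, 225]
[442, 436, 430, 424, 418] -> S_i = 442 + -6*i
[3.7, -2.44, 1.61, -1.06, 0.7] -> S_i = 3.70*(-0.66)^i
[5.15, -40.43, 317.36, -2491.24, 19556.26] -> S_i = 5.15*(-7.85)^i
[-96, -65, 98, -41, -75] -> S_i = Random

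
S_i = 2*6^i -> [2, 12, 72, 432, 2592]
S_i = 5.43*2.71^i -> [5.43, 14.72, 39.88, 108.07, 292.87]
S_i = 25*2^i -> [25, 50, 100, 200, 400]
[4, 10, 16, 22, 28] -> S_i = 4 + 6*i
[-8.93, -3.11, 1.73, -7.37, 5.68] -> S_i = Random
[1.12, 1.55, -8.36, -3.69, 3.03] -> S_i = Random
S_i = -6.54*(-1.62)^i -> [-6.54, 10.59, -17.16, 27.8, -45.04]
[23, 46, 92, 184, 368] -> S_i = 23*2^i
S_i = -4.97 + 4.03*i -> [-4.97, -0.94, 3.09, 7.12, 11.15]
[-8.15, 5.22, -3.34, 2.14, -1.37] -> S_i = -8.15*(-0.64)^i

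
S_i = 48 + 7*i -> [48, 55, 62, 69, 76]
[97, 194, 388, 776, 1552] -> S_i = 97*2^i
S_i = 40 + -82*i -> [40, -42, -124, -206, -288]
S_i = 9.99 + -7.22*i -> [9.99, 2.77, -4.45, -11.67, -18.89]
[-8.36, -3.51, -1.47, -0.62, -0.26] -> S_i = -8.36*0.42^i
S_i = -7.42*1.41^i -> [-7.42, -10.46, -14.75, -20.8, -29.33]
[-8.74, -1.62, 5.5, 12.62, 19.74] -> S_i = -8.74 + 7.12*i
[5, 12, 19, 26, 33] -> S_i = 5 + 7*i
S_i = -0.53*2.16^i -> [-0.53, -1.14, -2.47, -5.34, -11.54]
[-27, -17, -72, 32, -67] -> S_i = Random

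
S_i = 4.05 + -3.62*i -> [4.05, 0.43, -3.19, -6.81, -10.43]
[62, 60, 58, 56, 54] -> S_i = 62 + -2*i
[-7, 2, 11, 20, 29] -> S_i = -7 + 9*i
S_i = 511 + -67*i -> [511, 444, 377, 310, 243]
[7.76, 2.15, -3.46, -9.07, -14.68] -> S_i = 7.76 + -5.61*i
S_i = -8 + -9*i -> [-8, -17, -26, -35, -44]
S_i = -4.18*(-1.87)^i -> [-4.18, 7.82, -14.62, 27.33, -51.11]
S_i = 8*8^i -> [8, 64, 512, 4096, 32768]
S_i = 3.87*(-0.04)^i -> [3.87, -0.15, 0.01, -0.0, 0.0]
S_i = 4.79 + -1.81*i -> [4.79, 2.98, 1.17, -0.64, -2.45]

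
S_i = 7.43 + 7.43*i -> [7.43, 14.86, 22.29, 29.72, 37.15]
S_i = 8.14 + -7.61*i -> [8.14, 0.53, -7.08, -14.69, -22.3]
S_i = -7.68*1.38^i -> [-7.68, -10.6, -14.63, -20.18, -27.85]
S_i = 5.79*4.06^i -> [5.79, 23.51, 95.44, 387.49, 1573.2]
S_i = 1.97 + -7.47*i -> [1.97, -5.5, -12.97, -20.44, -27.91]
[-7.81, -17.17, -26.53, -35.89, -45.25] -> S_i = -7.81 + -9.36*i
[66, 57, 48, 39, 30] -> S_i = 66 + -9*i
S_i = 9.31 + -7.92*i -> [9.31, 1.39, -6.53, -14.45, -22.37]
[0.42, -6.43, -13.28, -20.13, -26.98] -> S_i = 0.42 + -6.85*i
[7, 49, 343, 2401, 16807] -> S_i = 7*7^i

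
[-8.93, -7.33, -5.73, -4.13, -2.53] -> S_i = -8.93 + 1.60*i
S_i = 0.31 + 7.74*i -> [0.31, 8.05, 15.79, 23.53, 31.27]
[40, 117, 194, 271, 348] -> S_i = 40 + 77*i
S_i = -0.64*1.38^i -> [-0.64, -0.88, -1.22, -1.68, -2.32]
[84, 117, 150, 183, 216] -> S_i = 84 + 33*i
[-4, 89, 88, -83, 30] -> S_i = Random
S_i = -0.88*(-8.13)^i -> [-0.88, 7.15, -58.17, 472.88, -3844.54]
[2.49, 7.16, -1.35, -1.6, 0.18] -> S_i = Random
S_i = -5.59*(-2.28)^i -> [-5.59, 12.75, -29.06, 66.25, -151.06]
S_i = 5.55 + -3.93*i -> [5.55, 1.62, -2.31, -6.24, -10.17]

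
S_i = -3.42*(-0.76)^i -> [-3.42, 2.6, -1.98, 1.5, -1.14]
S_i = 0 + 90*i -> [0, 90, 180, 270, 360]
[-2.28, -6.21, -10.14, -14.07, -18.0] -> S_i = -2.28 + -3.93*i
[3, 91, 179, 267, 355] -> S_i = 3 + 88*i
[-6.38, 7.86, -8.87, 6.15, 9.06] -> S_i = Random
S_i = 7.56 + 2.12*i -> [7.56, 9.68, 11.8, 13.92, 16.04]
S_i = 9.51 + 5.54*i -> [9.51, 15.05, 20.59, 26.13, 31.67]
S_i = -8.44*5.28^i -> [-8.44, -44.56, -235.29, -1242.35, -6559.61]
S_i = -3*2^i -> [-3, -6, -12, -24, -48]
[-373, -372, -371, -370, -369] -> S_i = -373 + 1*i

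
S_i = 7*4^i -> [7, 28, 112, 448, 1792]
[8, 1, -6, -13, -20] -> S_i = 8 + -7*i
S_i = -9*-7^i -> [-9, 63, -441, 3087, -21609]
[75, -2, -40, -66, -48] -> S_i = Random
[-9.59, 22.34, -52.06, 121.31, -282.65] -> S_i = -9.59*(-2.33)^i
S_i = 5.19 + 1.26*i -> [5.19, 6.45, 7.71, 8.97, 10.23]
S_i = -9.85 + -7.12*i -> [-9.85, -16.97, -24.09, -31.21, -38.33]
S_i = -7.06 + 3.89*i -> [-7.06, -3.17, 0.72, 4.61, 8.5]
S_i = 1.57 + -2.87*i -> [1.57, -1.3, -4.17, -7.04, -9.91]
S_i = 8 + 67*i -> [8, 75, 142, 209, 276]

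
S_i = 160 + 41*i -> [160, 201, 242, 283, 324]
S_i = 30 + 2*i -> [30, 32, 34, 36, 38]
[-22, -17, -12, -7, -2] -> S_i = -22 + 5*i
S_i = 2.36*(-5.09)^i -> [2.36, -12.01, 61.14, -311.22, 1584.1]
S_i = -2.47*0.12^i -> [-2.47, -0.3, -0.04, -0.0, -0.0]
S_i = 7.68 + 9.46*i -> [7.68, 17.14, 26.6, 36.06, 45.52]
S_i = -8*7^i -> [-8, -56, -392, -2744, -19208]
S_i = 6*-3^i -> [6, -18, 54, -162, 486]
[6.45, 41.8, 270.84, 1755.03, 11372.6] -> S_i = 6.45*6.48^i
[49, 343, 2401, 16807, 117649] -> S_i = 49*7^i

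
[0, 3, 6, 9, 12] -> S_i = 0 + 3*i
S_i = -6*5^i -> [-6, -30, -150, -750, -3750]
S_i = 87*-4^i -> [87, -348, 1392, -5568, 22272]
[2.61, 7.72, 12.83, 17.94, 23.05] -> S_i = 2.61 + 5.11*i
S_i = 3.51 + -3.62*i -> [3.51, -0.11, -3.73, -7.35, -10.97]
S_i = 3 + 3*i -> [3, 6, 9, 12, 15]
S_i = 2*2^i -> [2, 4, 8, 16, 32]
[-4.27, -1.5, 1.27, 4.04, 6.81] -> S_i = -4.27 + 2.77*i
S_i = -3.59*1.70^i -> [-3.59, -6.1, -10.38, -17.64, -29.98]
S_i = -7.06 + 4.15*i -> [-7.06, -2.91, 1.24, 5.39, 9.54]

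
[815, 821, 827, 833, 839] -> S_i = 815 + 6*i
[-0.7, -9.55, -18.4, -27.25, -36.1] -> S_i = -0.70 + -8.85*i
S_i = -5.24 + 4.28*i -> [-5.24, -0.96, 3.32, 7.6, 11.88]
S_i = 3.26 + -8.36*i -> [3.26, -5.1, -13.46, -21.82, -30.18]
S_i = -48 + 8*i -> [-48, -40, -32, -24, -16]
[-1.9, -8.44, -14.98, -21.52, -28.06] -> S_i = -1.90 + -6.54*i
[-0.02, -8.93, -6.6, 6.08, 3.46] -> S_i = Random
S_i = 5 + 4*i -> [5, 9, 13, 17, 21]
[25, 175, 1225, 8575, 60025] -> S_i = 25*7^i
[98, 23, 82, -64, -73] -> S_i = Random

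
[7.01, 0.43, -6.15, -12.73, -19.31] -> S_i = 7.01 + -6.58*i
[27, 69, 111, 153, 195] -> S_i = 27 + 42*i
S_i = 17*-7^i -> [17, -119, 833, -5831, 40817]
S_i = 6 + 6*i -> [6, 12, 18, 24, 30]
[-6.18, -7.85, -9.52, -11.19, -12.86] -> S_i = -6.18 + -1.67*i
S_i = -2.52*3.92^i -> [-2.52, -9.88, -38.72, -151.8, -595.04]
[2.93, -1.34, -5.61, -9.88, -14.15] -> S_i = 2.93 + -4.27*i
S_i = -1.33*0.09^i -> [-1.33, -0.12, -0.01, -0.0, -0.0]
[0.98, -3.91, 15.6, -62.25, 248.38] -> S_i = 0.98*(-3.99)^i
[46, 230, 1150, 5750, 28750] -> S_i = 46*5^i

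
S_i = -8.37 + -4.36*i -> [-8.37, -12.73, -17.09, -21.45, -25.81]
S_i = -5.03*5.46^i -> [-5.03, -27.46, -149.95, -818.74, -4470.32]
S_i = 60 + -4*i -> [60, 56, 52, 48, 44]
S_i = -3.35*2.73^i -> [-3.35, -9.15, -24.97, -68.16, -186.08]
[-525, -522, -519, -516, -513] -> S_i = -525 + 3*i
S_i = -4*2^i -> [-4, -8, -16, -32, -64]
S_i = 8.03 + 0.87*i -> [8.03, 8.9, 9.77, 10.64, 11.51]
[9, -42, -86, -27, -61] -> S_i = Random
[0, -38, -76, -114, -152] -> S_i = 0 + -38*i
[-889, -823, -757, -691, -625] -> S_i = -889 + 66*i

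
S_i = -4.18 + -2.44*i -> [-4.18, -6.62, -9.06, -11.5, -13.94]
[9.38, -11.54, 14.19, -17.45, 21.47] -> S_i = 9.38*(-1.23)^i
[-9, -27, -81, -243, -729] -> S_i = -9*3^i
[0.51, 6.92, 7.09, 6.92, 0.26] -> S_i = Random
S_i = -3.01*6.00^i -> [-3.01, -18.06, -108.36, -650.16, -3900.96]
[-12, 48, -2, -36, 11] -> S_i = Random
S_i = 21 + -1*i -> [21, 20, 19, 18, 17]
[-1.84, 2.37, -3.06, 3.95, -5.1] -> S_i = -1.84*(-1.29)^i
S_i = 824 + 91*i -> [824, 915, 1006, 1097, 1188]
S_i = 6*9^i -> [6, 54, 486, 4374, 39366]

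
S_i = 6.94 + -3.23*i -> [6.94, 3.71, 0.48, -2.75, -5.98]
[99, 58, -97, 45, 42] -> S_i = Random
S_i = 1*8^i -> [1, 8, 64, 512, 4096]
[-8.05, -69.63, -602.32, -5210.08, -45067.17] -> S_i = -8.05*8.65^i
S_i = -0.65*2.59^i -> [-0.65, -1.68, -4.36, -11.29, -29.25]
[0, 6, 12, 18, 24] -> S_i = 0 + 6*i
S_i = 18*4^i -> [18, 72, 288, 1152, 4608]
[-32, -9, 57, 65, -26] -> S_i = Random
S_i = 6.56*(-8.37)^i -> [6.56, -54.91, 459.57, -3846.63, 32196.28]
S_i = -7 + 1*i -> [-7, -6, -5, -4, -3]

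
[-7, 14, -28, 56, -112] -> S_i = -7*-2^i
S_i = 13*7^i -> [13, 91, 637, 4459, 31213]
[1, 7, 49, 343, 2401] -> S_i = 1*7^i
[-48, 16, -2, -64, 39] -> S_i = Random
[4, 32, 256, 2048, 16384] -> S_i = 4*8^i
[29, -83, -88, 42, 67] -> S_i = Random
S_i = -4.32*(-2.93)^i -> [-4.32, 12.66, -37.09, 108.66, -318.39]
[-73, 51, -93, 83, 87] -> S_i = Random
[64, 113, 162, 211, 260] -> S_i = 64 + 49*i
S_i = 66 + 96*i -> [66, 162, 258, 354, 450]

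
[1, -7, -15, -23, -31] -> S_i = 1 + -8*i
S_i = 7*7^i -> [7, 49, 343, 2401, 16807]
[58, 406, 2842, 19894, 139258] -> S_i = 58*7^i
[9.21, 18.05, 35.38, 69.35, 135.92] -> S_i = 9.21*1.96^i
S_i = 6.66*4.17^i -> [6.66, 27.77, 115.81, 482.93, 2013.81]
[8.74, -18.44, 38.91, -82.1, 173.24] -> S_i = 8.74*(-2.11)^i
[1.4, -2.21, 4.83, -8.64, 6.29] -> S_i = Random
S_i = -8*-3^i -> [-8, 24, -72, 216, -648]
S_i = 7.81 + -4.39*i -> [7.81, 3.42, -0.97, -5.36, -9.75]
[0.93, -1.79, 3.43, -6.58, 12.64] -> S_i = 0.93*(-1.92)^i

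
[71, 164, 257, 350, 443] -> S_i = 71 + 93*i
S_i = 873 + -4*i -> [873, 869, 865, 861, 857]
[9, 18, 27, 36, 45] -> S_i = 9 + 9*i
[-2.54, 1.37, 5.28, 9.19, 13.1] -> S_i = -2.54 + 3.91*i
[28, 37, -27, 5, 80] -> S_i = Random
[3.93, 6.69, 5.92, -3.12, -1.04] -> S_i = Random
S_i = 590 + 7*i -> [590, 597, 604, 611, 618]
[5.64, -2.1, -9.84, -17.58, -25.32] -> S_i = 5.64 + -7.74*i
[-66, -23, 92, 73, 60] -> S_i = Random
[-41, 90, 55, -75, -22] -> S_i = Random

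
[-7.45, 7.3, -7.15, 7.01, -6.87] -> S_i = -7.45*(-0.98)^i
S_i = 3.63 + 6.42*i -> [3.63, 10.05, 16.47, 22.89, 29.31]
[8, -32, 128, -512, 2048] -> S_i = 8*-4^i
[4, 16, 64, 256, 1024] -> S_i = 4*4^i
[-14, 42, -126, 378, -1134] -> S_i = -14*-3^i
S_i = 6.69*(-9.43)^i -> [6.69, -63.09, 594.91, -5609.98, 52902.1]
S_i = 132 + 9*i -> [132, 141, 150, 159, 168]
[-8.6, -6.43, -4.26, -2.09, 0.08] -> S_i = -8.60 + 2.17*i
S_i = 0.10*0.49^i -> [0.1, 0.05, 0.02, 0.01, 0.01]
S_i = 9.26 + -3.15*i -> [9.26, 6.11, 2.96, -0.19, -3.34]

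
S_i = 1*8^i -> [1, 8, 64, 512, 4096]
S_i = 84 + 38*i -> [84, 122, 160, 198, 236]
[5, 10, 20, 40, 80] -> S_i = 5*2^i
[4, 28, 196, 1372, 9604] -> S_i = 4*7^i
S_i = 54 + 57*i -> [54, 111, 168, 225, 282]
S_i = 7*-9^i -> [7, -63, 567, -5103, 45927]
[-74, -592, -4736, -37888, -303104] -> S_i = -74*8^i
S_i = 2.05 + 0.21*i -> [2.05, 2.26, 2.47, 2.68, 2.89]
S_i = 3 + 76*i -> [3, 79, 155, 231, 307]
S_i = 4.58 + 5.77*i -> [4.58, 10.35, 16.12, 21.89, 27.66]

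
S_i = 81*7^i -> [81, 567, 3969, 27783, 194481]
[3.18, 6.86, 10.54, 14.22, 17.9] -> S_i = 3.18 + 3.68*i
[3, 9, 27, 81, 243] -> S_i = 3*3^i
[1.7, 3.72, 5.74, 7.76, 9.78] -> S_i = 1.70 + 2.02*i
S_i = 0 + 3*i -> [0, 3, 6, 9, 12]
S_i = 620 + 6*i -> [620, 626, 632, 638, 644]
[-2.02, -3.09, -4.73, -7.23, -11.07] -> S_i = -2.02*1.53^i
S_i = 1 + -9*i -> [1, -8, -17, -26, -35]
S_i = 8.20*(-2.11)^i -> [8.2, -17.3, 36.51, -77.03, 162.53]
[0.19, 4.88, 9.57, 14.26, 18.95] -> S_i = 0.19 + 4.69*i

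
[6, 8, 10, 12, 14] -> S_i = 6 + 2*i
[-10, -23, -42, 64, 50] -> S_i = Random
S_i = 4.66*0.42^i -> [4.66, 1.96, 0.82, 0.35, 0.15]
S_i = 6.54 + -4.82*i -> [6.54, 1.72, -3.1, -7.92, -12.74]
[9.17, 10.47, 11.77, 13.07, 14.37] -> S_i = 9.17 + 1.30*i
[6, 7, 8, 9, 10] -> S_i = 6 + 1*i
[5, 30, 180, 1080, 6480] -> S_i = 5*6^i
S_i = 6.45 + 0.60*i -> [6.45, 7.05, 7.65, 8.25, 8.85]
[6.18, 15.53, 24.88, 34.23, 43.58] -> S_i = 6.18 + 9.35*i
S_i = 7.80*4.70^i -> [7.8, 36.66, 172.3, 809.82, 3806.15]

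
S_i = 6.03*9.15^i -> [6.03, 55.17, 504.85, 4619.35, 42267.03]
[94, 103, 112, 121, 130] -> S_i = 94 + 9*i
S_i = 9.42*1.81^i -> [9.42, 17.05, 30.86, 55.86, 101.1]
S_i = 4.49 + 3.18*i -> [4.49, 7.67, 10.85, 14.03, 17.21]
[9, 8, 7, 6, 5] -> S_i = 9 + -1*i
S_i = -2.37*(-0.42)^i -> [-2.37, 1.0, -0.42, 0.18, -0.07]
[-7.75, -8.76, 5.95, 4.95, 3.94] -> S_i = Random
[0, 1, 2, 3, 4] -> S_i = 0 + 1*i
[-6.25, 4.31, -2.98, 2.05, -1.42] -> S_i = -6.25*(-0.69)^i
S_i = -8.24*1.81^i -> [-8.24, -14.91, -27.0, -48.86, -88.44]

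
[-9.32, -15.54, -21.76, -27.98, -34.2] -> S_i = -9.32 + -6.22*i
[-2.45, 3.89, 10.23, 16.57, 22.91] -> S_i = -2.45 + 6.34*i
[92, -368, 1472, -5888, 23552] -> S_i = 92*-4^i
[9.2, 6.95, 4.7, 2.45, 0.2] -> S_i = 9.20 + -2.25*i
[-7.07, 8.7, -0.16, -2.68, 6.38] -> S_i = Random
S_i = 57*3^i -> [57, 171, 513, 1539, 4617]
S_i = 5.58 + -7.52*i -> [5.58, -1.94, -9.46, -16.98, -24.5]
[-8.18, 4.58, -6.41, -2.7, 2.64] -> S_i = Random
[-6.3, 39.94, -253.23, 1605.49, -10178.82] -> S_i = -6.30*(-6.34)^i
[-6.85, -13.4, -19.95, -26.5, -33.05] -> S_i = -6.85 + -6.55*i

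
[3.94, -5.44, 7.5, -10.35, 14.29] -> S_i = 3.94*(-1.38)^i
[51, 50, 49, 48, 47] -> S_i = 51 + -1*i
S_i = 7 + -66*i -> [7, -59, -125, -191, -257]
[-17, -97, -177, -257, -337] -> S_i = -17 + -80*i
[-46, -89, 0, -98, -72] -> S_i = Random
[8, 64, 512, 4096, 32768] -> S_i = 8*8^i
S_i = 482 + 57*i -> [482, 539, 596, 653, 710]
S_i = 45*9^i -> [45, 405, 3645, 32805, 295245]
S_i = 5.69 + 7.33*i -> [5.69, 13.02, 20.35, 27.68, 35.01]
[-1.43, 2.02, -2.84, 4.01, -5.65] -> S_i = -1.43*(-1.41)^i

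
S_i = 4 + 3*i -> [4, 7, 10, 13, 16]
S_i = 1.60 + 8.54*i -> [1.6, 10.14, 18.68, 27.22, 35.76]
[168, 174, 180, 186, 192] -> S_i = 168 + 6*i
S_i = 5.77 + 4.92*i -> [5.77, 10.69, 15.61, 20.53, 25.45]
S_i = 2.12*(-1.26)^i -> [2.12, -2.67, 3.37, -4.24, 5.34]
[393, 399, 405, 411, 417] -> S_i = 393 + 6*i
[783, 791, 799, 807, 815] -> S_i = 783 + 8*i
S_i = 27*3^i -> [27, 81, 243, 729, 2187]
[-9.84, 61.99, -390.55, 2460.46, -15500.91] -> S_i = -9.84*(-6.30)^i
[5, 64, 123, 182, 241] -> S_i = 5 + 59*i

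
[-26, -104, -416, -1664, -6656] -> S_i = -26*4^i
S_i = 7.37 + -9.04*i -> [7.37, -1.67, -10.71, -19.75, -28.79]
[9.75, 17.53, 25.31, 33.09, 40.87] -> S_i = 9.75 + 7.78*i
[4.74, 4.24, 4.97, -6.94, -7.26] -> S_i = Random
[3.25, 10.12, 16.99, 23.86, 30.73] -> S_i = 3.25 + 6.87*i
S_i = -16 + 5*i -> [-16, -11, -6, -1, 4]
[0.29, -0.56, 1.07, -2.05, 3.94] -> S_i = 0.29*(-1.92)^i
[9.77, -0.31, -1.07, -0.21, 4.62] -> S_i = Random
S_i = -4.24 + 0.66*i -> [-4.24, -3.58, -2.92, -2.26, -1.6]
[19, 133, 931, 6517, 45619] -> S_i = 19*7^i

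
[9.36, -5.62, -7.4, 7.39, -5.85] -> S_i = Random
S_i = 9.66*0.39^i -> [9.66, 3.77, 1.47, 0.57, 0.22]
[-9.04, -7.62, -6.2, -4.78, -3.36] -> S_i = -9.04 + 1.42*i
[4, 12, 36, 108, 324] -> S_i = 4*3^i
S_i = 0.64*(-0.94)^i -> [0.64, -0.6, 0.57, -0.53, 0.5]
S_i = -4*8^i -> [-4, -32, -256, -2048, -16384]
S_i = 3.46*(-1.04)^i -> [3.46, -3.6, 3.74, -3.89, 4.05]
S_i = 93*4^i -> [93, 372, 1488, 5952, 23808]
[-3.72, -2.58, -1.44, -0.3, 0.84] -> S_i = -3.72 + 1.14*i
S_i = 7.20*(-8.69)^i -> [7.2, -62.57, 543.72, -4724.89, 41059.31]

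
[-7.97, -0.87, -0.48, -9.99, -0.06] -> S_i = Random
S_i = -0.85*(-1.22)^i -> [-0.85, 1.04, -1.27, 1.54, -1.88]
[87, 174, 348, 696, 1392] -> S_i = 87*2^i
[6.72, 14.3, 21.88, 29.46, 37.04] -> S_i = 6.72 + 7.58*i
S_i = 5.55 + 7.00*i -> [5.55, 12.55, 19.55, 26.55, 33.55]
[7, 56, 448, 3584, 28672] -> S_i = 7*8^i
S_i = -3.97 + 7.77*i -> [-3.97, 3.8, 11.57, 19.34, 27.11]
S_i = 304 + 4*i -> [304, 308, 312, 316, 320]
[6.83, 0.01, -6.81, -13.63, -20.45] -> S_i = 6.83 + -6.82*i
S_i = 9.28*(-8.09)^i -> [9.28, -75.08, 607.36, -4913.53, 39750.45]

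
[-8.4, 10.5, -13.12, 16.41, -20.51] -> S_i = -8.40*(-1.25)^i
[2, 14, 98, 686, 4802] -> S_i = 2*7^i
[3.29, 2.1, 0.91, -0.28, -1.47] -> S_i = 3.29 + -1.19*i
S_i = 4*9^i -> [4, 36, 324, 2916, 26244]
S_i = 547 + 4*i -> [547, 551, 555, 559, 563]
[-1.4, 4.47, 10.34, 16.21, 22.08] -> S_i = -1.40 + 5.87*i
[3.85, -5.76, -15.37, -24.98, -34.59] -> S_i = 3.85 + -9.61*i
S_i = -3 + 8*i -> [-3, 5, 13, 21, 29]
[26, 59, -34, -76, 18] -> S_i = Random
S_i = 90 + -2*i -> [90, 88, 86, 84, 82]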